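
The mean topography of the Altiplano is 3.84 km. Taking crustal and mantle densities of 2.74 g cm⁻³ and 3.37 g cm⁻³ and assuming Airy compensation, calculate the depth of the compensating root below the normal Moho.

By Archimedes' principle applied to the lithosphere: the weight of the topography is balanced by the buoyancy of the root, ρ_c h = (ρ_m − ρ_c) r.
r = h · ρ_c / (ρ_m − ρ_c) = 3.84 km × 2.74 / (3.37 − 2.74) = 16.7 km.

16.7 km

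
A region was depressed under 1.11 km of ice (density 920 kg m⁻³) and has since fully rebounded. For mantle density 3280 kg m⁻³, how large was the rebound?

Removing the load lets mantle flow back in; uplift u satisfies ρ_ice t = ρ_m u.
u = t ρ_ice/ρ_m = 1.11 km × 920/3280 = 0.311 km.

0.311 km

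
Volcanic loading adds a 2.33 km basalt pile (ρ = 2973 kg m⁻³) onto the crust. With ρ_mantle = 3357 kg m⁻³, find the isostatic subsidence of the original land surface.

Subaerial loading: s = t ρ_load / ρ_m.
s = 2.33 km × 2973/3357 = 2.06 km.

2.06 km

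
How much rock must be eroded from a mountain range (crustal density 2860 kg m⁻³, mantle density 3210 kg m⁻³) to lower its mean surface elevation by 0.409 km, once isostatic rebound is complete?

3.75 km

Net drop Δ = e − u = e − e ρ_c/ρ_m = e (ρ_m − ρ_c)/ρ_m.
e = Δ ρ_m/(ρ_m − ρ_c) = 0.409 km × 3210/350 = 3.75 km.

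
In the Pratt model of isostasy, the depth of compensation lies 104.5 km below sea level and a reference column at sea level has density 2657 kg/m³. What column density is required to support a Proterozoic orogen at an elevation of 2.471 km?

Pratt balance: ρ_ref D = ρ (D + h).
ρ = ρ_ref D/(D + h) = 2657 × 104.5 km/(104.5 km + 2.471 km) = 2600 kg/m³.

2600 kg/m³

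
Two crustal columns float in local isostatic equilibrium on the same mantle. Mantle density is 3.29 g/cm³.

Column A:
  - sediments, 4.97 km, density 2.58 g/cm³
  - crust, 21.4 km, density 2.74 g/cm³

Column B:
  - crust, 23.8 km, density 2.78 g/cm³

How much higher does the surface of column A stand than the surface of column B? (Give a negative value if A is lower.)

0.961 km

For any compensation level in the mantle, the mantle terms cancel and isostasy reduces to e = (Σt_A − Σt_B) − (Σ(ρt)_A − Σ(ρt)_B) / ρ_m.
Σt_A = 26.37 km; Σt_B = 23.8 km; Σ(ρt)_A = 71.4586; Σ(ρt)_B = 66.164 (in km·g/cm³).
e = (26.37 − 23.8) − (71.4586 − 66.164) / 3.29 = 0.961 km.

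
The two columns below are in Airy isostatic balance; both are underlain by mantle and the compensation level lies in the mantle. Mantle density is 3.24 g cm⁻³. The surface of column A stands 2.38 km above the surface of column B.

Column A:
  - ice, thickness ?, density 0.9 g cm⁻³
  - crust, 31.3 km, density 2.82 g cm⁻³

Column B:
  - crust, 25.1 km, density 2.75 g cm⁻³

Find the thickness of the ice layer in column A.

Take the compensation level at the base of the deeper column (depth z_c below the surface of column A) and equate Σ ρ_i t_i down to z_c; mantle fills any gap and the z_c terms cancel.
Column A: x×0.9 + 31.3×2.82 + (z_c − 31.3 − x)×3.24
Column B: 2.38×0 + 25.1×2.75 + (z_c − 2.38 − 25.1)×3.24
The z_c×3.24 term appears on both sides and cancels. Collect the known terms of each column as K = Σ(ρt)_known − 3.24 × (depth of known layers): K_A = 88.266 − 3.24×31.3 = −13.146; K_B = 69.025 − 3.24×(2.38 + 25.1) = −20.0102.
Balance: K_A − x×(3.24 − 0.9) = K_B, so x = (K_A − K_B)/(3.24 − 0.9) = 6.8642/2.34 = 2.93 km.

2.93 km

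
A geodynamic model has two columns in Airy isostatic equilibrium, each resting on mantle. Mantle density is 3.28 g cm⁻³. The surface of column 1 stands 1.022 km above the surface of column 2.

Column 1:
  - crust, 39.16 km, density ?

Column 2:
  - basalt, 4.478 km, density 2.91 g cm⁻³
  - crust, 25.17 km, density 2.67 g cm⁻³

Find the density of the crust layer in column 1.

2.76 g cm⁻³

Take the compensation level at the base of the deeper column (depth z_c below the surface of column 1) and equate Σ ρ_i t_i down to z_c; mantle fills any gap and the z_c terms cancel.
Column 1: 39.16×ρ + (z_c − 39.16)×3.28
Column 2: 1.022×0 + 4.478×2.91 + 25.17×2.67 + (z_c − 1.022 − 29.648)×3.28
The z_c×3.28 term appears on both sides and cancels. Collect the known terms of each column as K = Σ(ρt)_known − 3.28 × (depth of known layers): K_1 = 0 − 3.28×39.16 = −128.4448; K_2 = 80.23488 − 3.28×(1.022 + 29.648) = −20.36272.
Balance: K_1 + 39.16×ρ = K_2, so ρ = (K_2 − K_1)/39.16 = 108.082/39.16 = 2.76 g cm⁻³.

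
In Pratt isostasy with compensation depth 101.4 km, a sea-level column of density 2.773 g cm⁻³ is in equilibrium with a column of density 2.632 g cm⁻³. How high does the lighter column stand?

5.43 km

ρ_ref D = ρ (D + h) → h = D (ρ_ref − ρ)/ρ.
h = 101.4 km × (2.773 − 2.632)/2.632 = 5.43 km.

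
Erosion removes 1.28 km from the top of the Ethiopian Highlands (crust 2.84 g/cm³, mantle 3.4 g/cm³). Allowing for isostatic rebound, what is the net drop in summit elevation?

Rebound u = e ρ_c/ρ_m = 1.28 km × 2.84/3.4 = 1.069 km.
Net surface drop = e − u = 1.28 km − 1.069 km = e (ρ_m − ρ_c)/ρ_m = 0.211 km.

0.211 km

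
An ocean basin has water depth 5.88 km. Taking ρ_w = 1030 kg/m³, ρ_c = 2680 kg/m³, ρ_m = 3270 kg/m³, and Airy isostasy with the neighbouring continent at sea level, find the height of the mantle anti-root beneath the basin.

Equating mass per unit area of the two columns: replacing crust with seawater at the top is compensated by replacing crust with mantle at the base: d (ρ_c − ρ_w) = a (ρ_m − ρ_c).
a = d (ρ_c − ρ_w)/(ρ_m − ρ_c) = 5.88 km × 1650/590 = 16.4 km.

16.4 km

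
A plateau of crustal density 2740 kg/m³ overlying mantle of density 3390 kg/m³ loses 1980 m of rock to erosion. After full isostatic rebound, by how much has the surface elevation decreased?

380 m

Rebound u = e ρ_c/ρ_m = 1980 m × 2740/3390 = 1600 m.
Net surface drop = e − u = 1980 m − 1600 m = e (ρ_m − ρ_c)/ρ_m = 380 m.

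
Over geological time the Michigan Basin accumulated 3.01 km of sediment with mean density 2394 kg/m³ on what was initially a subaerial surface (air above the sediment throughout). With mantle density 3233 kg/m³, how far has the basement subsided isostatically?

Subaerial load: s = t ρ_sed / ρ_m = 3.01 km × 2394/3233 = 2.23 km.

2.23 km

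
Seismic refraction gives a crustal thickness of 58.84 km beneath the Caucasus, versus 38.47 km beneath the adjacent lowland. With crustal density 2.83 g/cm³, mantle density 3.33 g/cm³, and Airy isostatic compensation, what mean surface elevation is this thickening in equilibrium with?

3.06 km

Excess crust Δ = 58.84 km − 38.47 km = 20.37 km, split between elevation h and root r with h + r = Δ.
Airy balance ρ_c h = (ρ_m − ρ_c) r gives r = h ρ_c/(ρ_m − ρ_c), so h (1 + ρ_c/(ρ_m − ρ_c)) = Δ, i.e. h = Δ (ρ_m − ρ_c)/ρ_m.
h = 20.37 km × 0.5/3.33 = 3.06 km.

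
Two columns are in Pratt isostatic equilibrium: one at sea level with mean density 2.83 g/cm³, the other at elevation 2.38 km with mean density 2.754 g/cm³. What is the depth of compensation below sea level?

ρ_ref D = ρ (D + h) → D (ρ_ref − ρ) = ρ h.
D = ρ h/(ρ_ref − ρ) = 2.754 × 2.38 km/(2.83 − 2.754) = 86.2 km.

86.2 km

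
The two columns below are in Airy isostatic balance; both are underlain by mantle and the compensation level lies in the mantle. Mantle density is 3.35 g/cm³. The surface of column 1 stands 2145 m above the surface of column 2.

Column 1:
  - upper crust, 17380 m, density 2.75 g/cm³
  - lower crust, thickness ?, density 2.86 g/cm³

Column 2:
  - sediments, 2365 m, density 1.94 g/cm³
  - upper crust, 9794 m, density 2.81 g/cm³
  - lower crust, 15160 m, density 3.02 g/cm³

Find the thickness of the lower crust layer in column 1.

21200 m

Take the compensation level at the base of the deeper column (depth z_c below the surface of column 1) and equate Σ ρ_i t_i down to z_c; mantle fills any gap and the z_c terms cancel.
Column 1: 17380×2.75 + x×2.86 + (z_c − 17380 − x)×3.35
Column 2: 2145×0 + 2365×1.94 + 9794×2.81 + 15160×3.02 + (z_c − 2145 − 27319)×3.35
The z_c×3.35 term appears on both sides and cancels. Collect the known terms of each column as K = Σ(ρt)_known − 3.35 × (depth of known layers): K_1 = 47795 − 3.35×17380 = −10428; K_2 = 77892.44 − 3.35×(2145 + 27319) = −20811.96.
Balance: K_1 − x×(3.35 − 2.86) = K_2, so x = (K_1 − K_2)/(3.35 − 2.86) = 10384/0.49 = 21200 m.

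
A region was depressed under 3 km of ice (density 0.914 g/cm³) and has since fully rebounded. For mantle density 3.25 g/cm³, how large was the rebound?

Removing the load lets mantle flow back in; uplift u satisfies ρ_ice t = ρ_m u.
u = t ρ_ice/ρ_m = 3 km × 0.914/3.25 = 0.844 km.

0.844 km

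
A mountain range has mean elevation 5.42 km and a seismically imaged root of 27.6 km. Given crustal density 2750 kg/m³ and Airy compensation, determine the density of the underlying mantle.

Airy balance: ρ_c h = (ρ_m − ρ_c) r → ρ_m = ρ_c (1 + h/r).
ρ_m = 2750 × (1 + 5.42 km/27.6 km) = 3290 kg/m³.

3290 kg/m³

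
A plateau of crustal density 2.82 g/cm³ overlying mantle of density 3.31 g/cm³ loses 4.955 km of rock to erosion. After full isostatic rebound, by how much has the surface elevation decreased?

0.734 km

Rebound u = e ρ_c/ρ_m = 4.955 km × 2.82/3.31 = 4.221 km.
Net surface drop = e − u = 4.955 km − 4.221 km = e (ρ_m − ρ_c)/ρ_m = 0.734 km.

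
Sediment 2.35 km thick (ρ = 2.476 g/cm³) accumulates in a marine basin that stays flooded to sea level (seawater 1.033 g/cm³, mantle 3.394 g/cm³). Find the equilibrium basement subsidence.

1.44 km

Submarine loading: the sediment displaces seawater, and the subsidence is in turn flooded, so s (ρ_m − ρ_w) = t (ρ_sed − ρ_w).
s = 2.35 km × (2.476 − 1.033) / (3.394 − 1.033) = 1.44 km.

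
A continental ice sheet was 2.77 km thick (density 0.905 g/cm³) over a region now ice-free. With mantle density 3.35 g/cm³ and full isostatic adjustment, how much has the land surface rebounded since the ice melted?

Removing the load lets mantle flow back in; uplift u satisfies ρ_ice t = ρ_m u.
u = t ρ_ice/ρ_m = 2.77 km × 0.905/3.35 = 0.748 km.

0.748 km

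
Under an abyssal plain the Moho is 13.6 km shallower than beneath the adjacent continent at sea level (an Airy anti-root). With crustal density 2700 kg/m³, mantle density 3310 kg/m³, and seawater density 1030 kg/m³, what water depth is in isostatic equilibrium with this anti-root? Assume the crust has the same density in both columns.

Replacing a thickness d of crust by seawater at the top must be balanced by replacing crust with mantle at the base: d (ρ_c − ρ_w) = a (ρ_m − ρ_c).
d = a (ρ_m − ρ_c)/(ρ_c − ρ_w) = 13.6 km × 610/1670 = 4.97 km.

4.97 km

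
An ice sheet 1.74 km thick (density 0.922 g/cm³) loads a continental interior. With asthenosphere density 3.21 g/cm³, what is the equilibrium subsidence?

Equating mass per unit area of the two columns: the ice load ρ_ice t is balanced by mantle displaced below, ρ_m s.
s = t ρ_ice / ρ_m = 1.74 km × 0.922/3.21 = 0.5 km.

0.5 km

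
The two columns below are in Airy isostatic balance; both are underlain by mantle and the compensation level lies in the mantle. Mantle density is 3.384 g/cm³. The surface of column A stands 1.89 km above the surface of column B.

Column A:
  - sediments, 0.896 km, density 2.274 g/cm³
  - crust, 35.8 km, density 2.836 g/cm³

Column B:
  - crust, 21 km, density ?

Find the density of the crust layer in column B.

Take the compensation level at the base of the deeper column (depth z_c below the surface of column A) and equate Σ ρ_i t_i down to z_c; mantle fills any gap and the z_c terms cancel.
Column A: 0.896×2.274 + 35.8×2.836 + (z_c − 36.696)×3.384
Column B: 1.89×0 + 21×ρ + (z_c − 1.89 − 21)×3.384
The z_c×3.384 term appears on both sides and cancels. Collect the known terms of each column as K = Σ(ρt)_known − 3.384 × (depth of known layers): K_A = 103.566304 − 3.384×36.696 = −20.61296; K_B = 0 − 3.384×(1.89 + 21) = −77.45976.
Balance: K_A = K_B + 21×ρ, so ρ = (K_A − K_B)/21 = 56.8468/21 = 2.71 g/cm³.

2.71 g/cm³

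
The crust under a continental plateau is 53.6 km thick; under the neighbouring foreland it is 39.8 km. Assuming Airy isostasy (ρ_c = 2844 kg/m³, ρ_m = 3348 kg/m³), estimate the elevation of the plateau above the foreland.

2.08 km

Excess crust Δ = 53.6 km − 39.8 km = 13.8 km, split between elevation h and root r with h + r = Δ.
Airy balance ρ_c h = (ρ_m − ρ_c) r gives r = h ρ_c/(ρ_m − ρ_c), so h (1 + ρ_c/(ρ_m − ρ_c)) = Δ, i.e. h = Δ (ρ_m − ρ_c)/ρ_m.
h = 13.8 km × 504/3348 = 2.08 km.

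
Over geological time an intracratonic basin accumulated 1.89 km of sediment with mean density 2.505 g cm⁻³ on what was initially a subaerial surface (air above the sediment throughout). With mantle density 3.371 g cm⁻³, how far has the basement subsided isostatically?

1.4 km

Subaerial load: s = t ρ_sed / ρ_m = 1.89 km × 2.505/3.371 = 1.4 km.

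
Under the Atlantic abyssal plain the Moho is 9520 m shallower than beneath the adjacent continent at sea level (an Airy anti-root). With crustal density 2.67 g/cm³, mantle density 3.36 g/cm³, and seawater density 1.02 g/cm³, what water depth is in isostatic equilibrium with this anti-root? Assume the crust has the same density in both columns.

Replacing a thickness d of crust by seawater at the top must be balanced by replacing crust with mantle at the base: d (ρ_c − ρ_w) = a (ρ_m − ρ_c).
d = a (ρ_m − ρ_c)/(ρ_c − ρ_w) = 9520 m × 0.69/1.65 = 3980 m.

3980 m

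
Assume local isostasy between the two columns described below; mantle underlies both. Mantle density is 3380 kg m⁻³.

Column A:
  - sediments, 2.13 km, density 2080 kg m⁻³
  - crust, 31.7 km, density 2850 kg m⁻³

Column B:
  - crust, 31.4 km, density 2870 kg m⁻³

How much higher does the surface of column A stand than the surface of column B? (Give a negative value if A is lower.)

For any compensation level in the mantle, the mantle terms cancel and isostasy reduces to e = (Σt_A − Σt_B) − (Σ(ρt)_A − Σ(ρt)_B) / ρ_m.
Σt_A = 33.83 km; Σt_B = 31.4 km; Σ(ρt)_A = 94775.4; Σ(ρt)_B = 90118 (in km·kg m⁻³).
e = (33.83 − 31.4) − (94775.4 − 90118) / 3380 = 1.05 km.

1.05 km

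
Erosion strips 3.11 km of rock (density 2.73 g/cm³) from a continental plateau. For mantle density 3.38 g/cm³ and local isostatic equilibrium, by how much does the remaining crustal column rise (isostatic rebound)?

Unloading: uplift u = e ρ_c/ρ_m = 3.11 km × 2.73/3.38 = 2.51 km.

2.51 km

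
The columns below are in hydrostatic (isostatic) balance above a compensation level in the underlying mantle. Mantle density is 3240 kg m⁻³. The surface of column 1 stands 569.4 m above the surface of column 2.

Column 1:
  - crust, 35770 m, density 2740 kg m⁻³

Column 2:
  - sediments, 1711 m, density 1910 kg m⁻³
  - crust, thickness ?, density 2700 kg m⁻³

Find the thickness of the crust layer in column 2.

Take the compensation level at the base of the deeper column (depth z_c below the surface of column 1) and equate Σ ρ_i t_i down to z_c; mantle fills any gap and the z_c terms cancel.
Column 1: 35770×2740 + (z_c − 35770)×3240
Column 2: 569.4×0 + 1711×1910 + x×2700 + (z_c − 569.4 − 1711 − x)×3240
The z_c×3240 term appears on both sides and cancels. Collect the known terms of each column as K = Σ(ρt)_known − 3240 × (depth of known layers): K_1 = 98009800 − 3240×35770 = −17885000; K_2 = 3268010 − 3240×(569.4 + 1711) = −4120486.
Balance: K_1 = K_2 − x×(3240 − 2700), so x = (K_2 − K_1)/(3240 − 2700) = 13764500/540 = 25500 m.

25500 m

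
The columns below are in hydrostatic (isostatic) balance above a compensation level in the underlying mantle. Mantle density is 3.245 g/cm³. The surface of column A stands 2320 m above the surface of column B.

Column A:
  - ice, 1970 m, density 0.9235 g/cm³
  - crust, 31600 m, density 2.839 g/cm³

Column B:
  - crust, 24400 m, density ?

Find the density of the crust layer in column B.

Take the compensation level at the base of the deeper column (depth z_c below the surface of column A) and equate Σ ρ_i t_i down to z_c; mantle fills any gap and the z_c terms cancel.
Column A: 1970×0.9235 + 31600×2.839 + (z_c − 33570)×3.245
Column B: 2320×0 + 24400×ρ + (z_c − 2320 − 24400)×3.245
The z_c×3.245 term appears on both sides and cancels. Collect the known terms of each column as K = Σ(ρt)_known − 3.245 × (depth of known layers): K_A = 91531.695 − 3.245×33570 = −17402.955; K_B = 0 − 3.245×(2320 + 24400) = −86706.4.
Balance: K_A = K_B + 24400×ρ, so ρ = (K_A − K_B)/24400 = 69303.4/24400 = 2.84 g/cm³.

2.84 g/cm³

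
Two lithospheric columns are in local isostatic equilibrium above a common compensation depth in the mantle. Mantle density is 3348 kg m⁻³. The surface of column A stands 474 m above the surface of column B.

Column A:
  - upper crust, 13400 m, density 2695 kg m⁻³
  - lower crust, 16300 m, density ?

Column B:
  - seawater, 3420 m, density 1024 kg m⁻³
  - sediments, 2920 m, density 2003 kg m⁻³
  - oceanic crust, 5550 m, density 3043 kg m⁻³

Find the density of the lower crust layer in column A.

Take the compensation level at the base of the deeper column (depth z_c below the surface of column A) and equate Σ ρ_i t_i down to z_c; mantle fills any gap and the z_c terms cancel.
Column A: 13400×2695 + 16300×ρ + (z_c − 29700)×3348
Column B: 474×0 + 3420×1024 + 2920×2003 + 5550×3043 + (z_c − 474 − 11890)×3348
The z_c×3348 term appears on both sides and cancels. Collect the known terms of each column as K = Σ(ρt)_known − 3348 × (depth of known layers): K_A = 36113000 − 3348×29700 = −63322600; K_B = 26239490 − 3348×(474 + 11890) = −15155182.
Balance: K_A + 16300×ρ = K_B, so ρ = (K_B − K_A)/16300 = 48167400/16300 = 2960 kg m⁻³.

2960 kg m⁻³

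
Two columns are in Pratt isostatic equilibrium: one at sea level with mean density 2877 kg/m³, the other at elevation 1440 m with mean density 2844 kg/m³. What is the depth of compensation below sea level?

124000 m

ρ_ref D = ρ (D + h) → D (ρ_ref − ρ) = ρ h.
D = ρ h/(ρ_ref − ρ) = 2844 × 1440 m/(2877 − 2844) = 124000 m.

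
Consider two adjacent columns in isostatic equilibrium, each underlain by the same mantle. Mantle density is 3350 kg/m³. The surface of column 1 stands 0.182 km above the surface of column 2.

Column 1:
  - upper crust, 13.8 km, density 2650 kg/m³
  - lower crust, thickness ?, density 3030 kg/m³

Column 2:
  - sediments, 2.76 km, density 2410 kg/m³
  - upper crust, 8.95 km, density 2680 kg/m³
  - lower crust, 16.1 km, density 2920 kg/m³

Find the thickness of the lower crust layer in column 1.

20.2 km

Take the compensation level at the base of the deeper column (depth z_c below the surface of column 1) and equate Σ ρ_i t_i down to z_c; mantle fills any gap and the z_c terms cancel.
Column 1: 13.8×2650 + x×3030 + (z_c − 13.8 − x)×3350
Column 2: 0.182×0 + 2.76×2410 + 8.95×2680 + 16.1×2920 + (z_c − 0.182 − 27.81)×3350
The z_c×3350 term appears on both sides and cancels. Collect the known terms of each column as K = Σ(ρt)_known − 3350 × (depth of known layers): K_1 = 36570 − 3350×13.8 = −9660; K_2 = 77649.6 − 3350×(0.182 + 27.81) = −16123.6.
Balance: K_1 − x×(3350 − 3030) = K_2, so x = (K_1 − K_2)/(3350 − 3030) = 6463.6/320 = 20.2 km.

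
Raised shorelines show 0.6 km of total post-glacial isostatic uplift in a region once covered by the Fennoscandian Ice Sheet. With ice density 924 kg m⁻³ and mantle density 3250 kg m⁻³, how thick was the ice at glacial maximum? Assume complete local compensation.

2.11 km

u = t ρ_ice/ρ_m → t = u ρ_m/ρ_ice = 0.6 km × 3250/924 = 2.11 km.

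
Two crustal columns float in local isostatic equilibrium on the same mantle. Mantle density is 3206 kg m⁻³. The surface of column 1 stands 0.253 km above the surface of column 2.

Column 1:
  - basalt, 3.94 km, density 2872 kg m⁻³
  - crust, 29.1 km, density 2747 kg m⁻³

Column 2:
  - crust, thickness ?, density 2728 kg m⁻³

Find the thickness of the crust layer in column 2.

Take the compensation level at the base of the deeper column (depth z_c below the surface of column 1) and equate Σ ρ_i t_i down to z_c; mantle fills any gap and the z_c terms cancel.
Column 1: 3.94×2872 + 29.1×2747 + (z_c − 33.04)×3206
Column 2: 0.253×0 + x×2728 + (z_c − 0.253 − 0 − x)×3206
The z_c×3206 term appears on both sides and cancels. Collect the known terms of each column as K = Σ(ρt)_known − 3206 × (depth of known layers): K_1 = 91253.38 − 3206×33.04 = −14672.86; K_2 = 0 − 3206×(0.253 + 0) = −811.118.
Balance: K_1 = K_2 − x×(3206 − 2728), so x = (K_2 − K_1)/(3206 − 2728) = 13861.7/478 = 29 km.

29 km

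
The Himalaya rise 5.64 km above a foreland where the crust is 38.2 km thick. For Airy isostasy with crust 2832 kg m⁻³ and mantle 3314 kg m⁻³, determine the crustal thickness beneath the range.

Root depth r = h ρ_c / (ρ_m − ρ_c) = 5.64 km × 2832 / 482 = 33.14 km.
Total thickness = T + h + r = 38.2 km + 5.64 km + 33.14 km = 77 km.

77 km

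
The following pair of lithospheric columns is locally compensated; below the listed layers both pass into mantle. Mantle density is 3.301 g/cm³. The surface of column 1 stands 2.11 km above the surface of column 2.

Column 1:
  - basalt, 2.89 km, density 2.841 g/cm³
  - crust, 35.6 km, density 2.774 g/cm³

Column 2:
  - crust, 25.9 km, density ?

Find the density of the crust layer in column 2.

Take the compensation level at the base of the deeper column (depth z_c below the surface of column 1) and equate Σ ρ_i t_i down to z_c; mantle fills any gap and the z_c terms cancel.
Column 1: 2.89×2.841 + 35.6×2.774 + (z_c − 38.49)×3.301
Column 2: 2.11×0 + 25.9×ρ + (z_c − 2.11 − 25.9)×3.301
The z_c×3.301 term appears on both sides and cancels. Collect the known terms of each column as K = Σ(ρt)_known − 3.301 × (depth of known layers): K_1 = 106.96489 − 3.301×38.49 = −20.0906; K_2 = 0 − 3.301×(2.11 + 25.9) = −92.46101.
Balance: K_1 = K_2 + 25.9×ρ, so ρ = (K_1 − K_2)/25.9 = 72.3704/25.9 = 2.79 g/cm³.

2.79 g/cm³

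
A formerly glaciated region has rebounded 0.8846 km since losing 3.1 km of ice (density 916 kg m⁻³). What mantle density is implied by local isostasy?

3210 kg m⁻³

ρ_m = ρ_ice t / u = 916 × 3.1 km/0.8846 km = 3210 kg m⁻³.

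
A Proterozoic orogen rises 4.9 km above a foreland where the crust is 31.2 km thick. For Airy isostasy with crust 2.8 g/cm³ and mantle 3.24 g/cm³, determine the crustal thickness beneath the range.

67.3 km

Root depth r = h ρ_c / (ρ_m − ρ_c) = 4.9 km × 2.8 / 0.44 = 31.18 km.
Total thickness = T + h + r = 31.2 km + 4.9 km + 31.18 km = 67.3 km.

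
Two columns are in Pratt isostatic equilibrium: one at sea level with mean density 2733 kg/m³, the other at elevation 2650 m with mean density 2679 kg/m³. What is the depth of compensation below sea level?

ρ_ref D = ρ (D + h) → D (ρ_ref − ρ) = ρ h.
D = ρ h/(ρ_ref − ρ) = 2679 × 2650 m/(2733 − 2679) = 131000 m.

131000 m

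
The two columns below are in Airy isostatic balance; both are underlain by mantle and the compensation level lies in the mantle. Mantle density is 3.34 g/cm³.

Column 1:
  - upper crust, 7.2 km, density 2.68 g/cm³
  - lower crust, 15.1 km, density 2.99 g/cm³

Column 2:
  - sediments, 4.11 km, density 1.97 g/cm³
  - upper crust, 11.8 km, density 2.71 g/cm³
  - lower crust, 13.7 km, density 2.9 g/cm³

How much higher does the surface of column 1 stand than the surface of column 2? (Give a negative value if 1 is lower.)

For any compensation level in the mantle, the mantle terms cancel and isostasy reduces to e = (Σt_1 − Σt_2) − (Σ(ρt)_1 − Σ(ρt)_2) / ρ_m.
Σt_1 = 22.3 km; Σt_2 = 29.61 km; Σ(ρt)_1 = 64.445; Σ(ρt)_2 = 79.8047 (in km·g/cm³).
e = (22.3 − 29.61) − (64.445 − 79.8047) / 3.34 = −2.71 km.

−2.71 km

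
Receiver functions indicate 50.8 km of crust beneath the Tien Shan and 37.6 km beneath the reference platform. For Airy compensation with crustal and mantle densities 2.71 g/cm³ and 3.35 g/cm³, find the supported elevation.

2.52 km

Excess crust Δ = 50.8 km − 37.6 km = 13.2 km, split between elevation h and root r with h + r = Δ.
Airy balance ρ_c h = (ρ_m − ρ_c) r gives r = h ρ_c/(ρ_m − ρ_c), so h (1 + ρ_c/(ρ_m − ρ_c)) = Δ, i.e. h = Δ (ρ_m − ρ_c)/ρ_m.
h = 13.2 km × 0.64/3.35 = 2.52 km.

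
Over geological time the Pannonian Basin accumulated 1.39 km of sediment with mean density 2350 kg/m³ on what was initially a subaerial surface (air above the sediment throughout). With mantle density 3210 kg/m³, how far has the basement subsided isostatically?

Subaerial load: s = t ρ_sed / ρ_m = 1.39 km × 2350/3210 = 1.02 km.

1.02 km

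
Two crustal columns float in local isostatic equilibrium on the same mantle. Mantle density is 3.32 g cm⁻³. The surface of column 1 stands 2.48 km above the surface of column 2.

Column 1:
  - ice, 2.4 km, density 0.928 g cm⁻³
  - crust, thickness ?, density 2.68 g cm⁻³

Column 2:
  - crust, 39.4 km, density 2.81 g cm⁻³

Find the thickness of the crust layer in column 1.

35.3 km

Take the compensation level at the base of the deeper column (depth z_c below the surface of column 1) and equate Σ ρ_i t_i down to z_c; mantle fills any gap and the z_c terms cancel.
Column 1: 2.4×0.928 + x×2.68 + (z_c − 2.4 − x)×3.32
Column 2: 2.48×0 + 39.4×2.81 + (z_c − 2.48 − 39.4)×3.32
The z_c×3.32 term appears on both sides and cancels. Collect the known terms of each column as K = Σ(ρt)_known − 3.32 × (depth of known layers): K_1 = 2.2272 − 3.32×2.4 = −5.7408; K_2 = 110.714 − 3.32×(2.48 + 39.4) = −28.3276.
Balance: K_1 − x×(3.32 − 2.68) = K_2, so x = (K_1 − K_2)/(3.32 − 2.68) = 22.5868/0.64 = 35.3 km.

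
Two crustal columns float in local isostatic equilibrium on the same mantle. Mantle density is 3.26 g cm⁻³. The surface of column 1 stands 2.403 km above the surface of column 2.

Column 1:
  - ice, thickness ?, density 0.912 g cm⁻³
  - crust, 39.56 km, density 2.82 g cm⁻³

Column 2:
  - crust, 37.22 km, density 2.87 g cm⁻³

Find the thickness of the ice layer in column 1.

Take the compensation level at the base of the deeper column (depth z_c below the surface of column 1) and equate Σ ρ_i t_i down to z_c; mantle fills any gap and the z_c terms cancel.
Column 1: x×0.912 + 39.56×2.82 + (z_c − 39.56 − x)×3.26
Column 2: 2.403×0 + 37.22×2.87 + (z_c − 2.403 − 37.22)×3.26
The z_c×3.26 term appears on both sides and cancels. Collect the known terms of each column as K = Σ(ρt)_known − 3.26 × (depth of known layers): K_1 = 111.5592 − 3.26×39.56 = −17.4064; K_2 = 106.8214 − 3.26×(2.403 + 37.22) = −22.34958.
Balance: K_1 − x×(3.26 − 0.912) = K_2, so x = (K_1 − K_2)/(3.26 − 0.912) = 4.94318/2.348 = 2.11 km.

2.11 km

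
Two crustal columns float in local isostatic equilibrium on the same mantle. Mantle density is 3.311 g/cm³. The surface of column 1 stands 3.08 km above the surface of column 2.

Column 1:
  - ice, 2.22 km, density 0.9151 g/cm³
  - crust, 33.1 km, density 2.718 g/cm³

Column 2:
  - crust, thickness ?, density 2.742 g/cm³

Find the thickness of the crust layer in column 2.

Take the compensation level at the base of the deeper column (depth z_c below the surface of column 1) and equate Σ ρ_i t_i down to z_c; mantle fills any gap and the z_c terms cancel.
Column 1: 2.22×0.9151 + 33.1×2.718 + (z_c − 35.32)×3.311
Column 2: 3.08×0 + x×2.742 + (z_c − 3.08 − 0 − x)×3.311
The z_c×3.311 term appears on both sides and cancels. Collect the known terms of each column as K = Σ(ρt)_known − 3.311 × (depth of known layers): K_1 = 91.997322 − 3.311×35.32 = −24.947198; K_2 = 0 − 3.311×(3.08 + 0) = −10.19788.
Balance: K_1 = K_2 − x×(3.311 − 2.742), so x = (K_2 − K_1)/(3.311 − 2.742) = 14.7493/0.569 = 25.9 km.

25.9 km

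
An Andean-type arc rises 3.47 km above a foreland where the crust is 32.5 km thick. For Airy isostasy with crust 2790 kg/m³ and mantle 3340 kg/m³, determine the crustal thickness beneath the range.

Root depth r = h ρ_c / (ρ_m − ρ_c) = 3.47 km × 2790 / 550 = 17.6 km.
Total thickness = T + h + r = 32.5 km + 3.47 km + 17.6 km = 53.6 km.

53.6 km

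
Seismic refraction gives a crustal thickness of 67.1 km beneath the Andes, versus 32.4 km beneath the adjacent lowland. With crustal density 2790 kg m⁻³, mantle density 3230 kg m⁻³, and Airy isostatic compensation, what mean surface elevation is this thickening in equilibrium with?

Excess crust Δ = 67.1 km − 32.4 km = 34.7 km, split between elevation h and root r with h + r = Δ.
Airy balance ρ_c h = (ρ_m − ρ_c) r gives r = h ρ_c/(ρ_m − ρ_c), so h (1 + ρ_c/(ρ_m − ρ_c)) = Δ, i.e. h = Δ (ρ_m − ρ_c)/ρ_m.
h = 34.7 km × 440/3230 = 4.73 km.

4.73 km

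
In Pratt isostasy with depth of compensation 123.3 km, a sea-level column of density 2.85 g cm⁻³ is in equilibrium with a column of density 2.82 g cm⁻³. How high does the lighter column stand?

ρ_ref D = ρ (D + h) → h = D (ρ_ref − ρ)/ρ.
h = 123.3 km × (2.85 − 2.82)/2.82 = 1.31 km.

1.31 km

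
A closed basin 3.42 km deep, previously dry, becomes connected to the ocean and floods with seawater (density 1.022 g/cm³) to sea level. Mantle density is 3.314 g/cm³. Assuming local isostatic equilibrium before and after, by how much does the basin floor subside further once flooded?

After flooding the water column is d + s deep. Its weight must equal the weight of mantle displaced by the extra subsidence s: (d + s) ρ_w = s ρ_m.
s = d ρ_w / (ρ_m − ρ_w) = 3.42 km × 1.022/(3.314 − 1.022) = 1.52 km.

1.52 km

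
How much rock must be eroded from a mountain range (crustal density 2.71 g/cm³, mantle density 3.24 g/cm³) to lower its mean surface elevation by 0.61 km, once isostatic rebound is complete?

3.73 km

Net drop Δ = e − u = e − e ρ_c/ρ_m = e (ρ_m − ρ_c)/ρ_m.
e = Δ ρ_m/(ρ_m − ρ_c) = 0.61 km × 3.24/0.53 = 3.73 km.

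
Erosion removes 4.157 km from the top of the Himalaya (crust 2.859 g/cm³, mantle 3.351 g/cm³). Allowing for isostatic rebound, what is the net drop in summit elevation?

Rebound u = e ρ_c/ρ_m = 4.157 km × 2.859/3.351 = 3.547 km.
Net surface drop = e − u = 4.157 km − 3.547 km = e (ρ_m − ρ_c)/ρ_m = 0.61 km.

0.61 km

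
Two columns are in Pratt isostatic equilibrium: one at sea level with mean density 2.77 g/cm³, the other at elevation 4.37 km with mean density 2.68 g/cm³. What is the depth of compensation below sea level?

ρ_ref D = ρ (D + h) → D (ρ_ref − ρ) = ρ h.
D = ρ h/(ρ_ref − ρ) = 2.68 × 4.37 km/(2.77 − 2.68) = 130 km.

130 km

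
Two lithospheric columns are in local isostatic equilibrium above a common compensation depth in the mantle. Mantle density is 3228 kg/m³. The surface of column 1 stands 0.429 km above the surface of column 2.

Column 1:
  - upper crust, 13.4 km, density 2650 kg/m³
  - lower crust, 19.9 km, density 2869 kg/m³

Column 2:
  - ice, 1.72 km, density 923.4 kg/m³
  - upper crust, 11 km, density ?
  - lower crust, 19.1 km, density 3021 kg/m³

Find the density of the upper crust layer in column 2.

2720 kg/m³

Take the compensation level at the base of the deeper column (depth z_c below the surface of column 1) and equate Σ ρ_i t_i down to z_c; mantle fills any gap and the z_c terms cancel.
Column 1: 13.4×2650 + 19.9×2869 + (z_c − 33.3)×3228
Column 2: 0.429×0 + 1.72×923.4 + 11×ρ + 19.1×3021 + (z_c − 0.429 − 31.82)×3228
The z_c×3228 term appears on both sides and cancels. Collect the known terms of each column as K = Σ(ρt)_known − 3228 × (depth of known layers): K_1 = 92603.1 − 3228×33.3 = −14889.3; K_2 = 59289.348 − 3228×(0.429 + 31.82) = −44810.424.
Balance: K_1 = K_2 + 11×ρ, so ρ = (K_1 − K_2)/11 = 29921.1/11 = 2720 kg/m³.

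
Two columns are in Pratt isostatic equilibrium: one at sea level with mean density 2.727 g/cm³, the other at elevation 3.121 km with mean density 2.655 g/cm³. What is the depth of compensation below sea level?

ρ_ref D = ρ (D + h) → D (ρ_ref − ρ) = ρ h.
D = ρ h/(ρ_ref − ρ) = 2.655 × 3.121 km/(2.727 − 2.655) = 115 km.

115 km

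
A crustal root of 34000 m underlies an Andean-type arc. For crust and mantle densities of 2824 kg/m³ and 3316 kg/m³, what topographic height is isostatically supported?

5920 m

Equating mass per unit area of the two columns: ρ_c h = (ρ_m − ρ_c) r.
h = r (ρ_m − ρ_c) / ρ_c = 34000 m × (3316 − 2824) / 2824 = 5920 m.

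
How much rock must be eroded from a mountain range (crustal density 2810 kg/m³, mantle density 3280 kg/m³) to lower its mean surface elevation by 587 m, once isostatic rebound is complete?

Net drop Δ = e − u = e − e ρ_c/ρ_m = e (ρ_m − ρ_c)/ρ_m.
e = Δ ρ_m/(ρ_m − ρ_c) = 587 m × 3280/470 = 4100 m.

4100 m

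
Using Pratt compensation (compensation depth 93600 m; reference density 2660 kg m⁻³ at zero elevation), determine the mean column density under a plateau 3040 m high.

Pratt balance: ρ_ref D = ρ (D + h).
ρ = ρ_ref D/(D + h) = 2660 × 93600 m/(93600 m + 3040 m) = 2580 kg m⁻³.

2580 kg m⁻³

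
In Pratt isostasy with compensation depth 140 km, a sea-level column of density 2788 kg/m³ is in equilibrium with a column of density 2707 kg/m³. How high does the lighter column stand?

4.19 km

ρ_ref D = ρ (D + h) → h = D (ρ_ref − ρ)/ρ.
h = 140 km × (2788 − 2707)/2707 = 4.19 km.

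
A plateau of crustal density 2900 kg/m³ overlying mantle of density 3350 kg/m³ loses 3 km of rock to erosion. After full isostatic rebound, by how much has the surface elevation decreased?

Rebound u = e ρ_c/ρ_m = 3 km × 2900/3350 = 2.597 km.
Net surface drop = e − u = 3 km − 2.597 km = e (ρ_m − ρ_c)/ρ_m = 0.403 km.

0.403 km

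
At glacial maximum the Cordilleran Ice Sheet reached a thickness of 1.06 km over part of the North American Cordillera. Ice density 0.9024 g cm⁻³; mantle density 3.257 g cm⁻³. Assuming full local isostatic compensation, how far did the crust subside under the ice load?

0.294 km

Balancing pressure at the compensation depth: the ice load ρ_ice t is balanced by mantle displaced below, ρ_m s.
s = t ρ_ice / ρ_m = 1.06 km × 0.9024/3.257 = 0.294 km.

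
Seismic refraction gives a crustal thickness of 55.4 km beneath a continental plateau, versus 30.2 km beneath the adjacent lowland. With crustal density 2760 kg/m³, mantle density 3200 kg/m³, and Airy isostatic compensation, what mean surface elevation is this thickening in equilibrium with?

3.46 km

Excess crust Δ = 55.4 km − 30.2 km = 25.2 km, split between elevation h and root r with h + r = Δ.
Airy balance ρ_c h = (ρ_m − ρ_c) r gives r = h ρ_c/(ρ_m − ρ_c), so h (1 + ρ_c/(ρ_m − ρ_c)) = Δ, i.e. h = Δ (ρ_m − ρ_c)/ρ_m.
h = 25.2 km × 440/3200 = 3.46 km.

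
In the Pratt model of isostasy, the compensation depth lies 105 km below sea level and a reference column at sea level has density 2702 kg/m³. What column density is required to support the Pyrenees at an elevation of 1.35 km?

2670 kg/m³

Pratt balance: ρ_ref D = ρ (D + h).
ρ = ρ_ref D/(D + h) = 2702 × 105 km/(105 km + 1.35 km) = 2670 kg/m³.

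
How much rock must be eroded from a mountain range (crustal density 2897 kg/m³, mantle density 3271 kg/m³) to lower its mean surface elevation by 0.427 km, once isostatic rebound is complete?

Net drop Δ = e − u = e − e ρ_c/ρ_m = e (ρ_m − ρ_c)/ρ_m.
e = Δ ρ_m/(ρ_m − ρ_c) = 0.427 km × 3271/374 = 3.73 km.

3.73 km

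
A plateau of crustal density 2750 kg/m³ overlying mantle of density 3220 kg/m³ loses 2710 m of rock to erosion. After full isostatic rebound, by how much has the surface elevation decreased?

Rebound u = e ρ_c/ρ_m = 2710 m × 2750/3220 = 2314 m.
Net surface drop = e − u = 2710 m − 2314 m = e (ρ_m − ρ_c)/ρ_m = 396 m.

396 m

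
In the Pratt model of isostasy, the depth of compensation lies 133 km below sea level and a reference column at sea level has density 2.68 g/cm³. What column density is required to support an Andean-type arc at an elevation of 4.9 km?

2.58 g/cm³

Pratt balance: ρ_ref D = ρ (D + h).
ρ = ρ_ref D/(D + h) = 2.68 × 133 km/(133 km + 4.9 km) = 2.58 g/cm³.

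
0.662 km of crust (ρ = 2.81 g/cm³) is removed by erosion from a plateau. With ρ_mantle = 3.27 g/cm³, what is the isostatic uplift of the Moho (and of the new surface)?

Unloading: uplift u = e ρ_c/ρ_m = 0.662 km × 2.81/3.27 = 0.569 km.

0.569 km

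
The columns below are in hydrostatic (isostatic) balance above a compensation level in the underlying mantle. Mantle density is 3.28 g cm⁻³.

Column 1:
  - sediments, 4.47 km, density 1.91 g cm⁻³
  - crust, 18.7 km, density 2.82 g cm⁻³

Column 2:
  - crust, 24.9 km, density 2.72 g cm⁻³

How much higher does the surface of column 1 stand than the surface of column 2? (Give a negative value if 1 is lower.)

For any compensation level in the mantle, the mantle terms cancel and isostasy reduces to e = (Σt_1 − Σt_2) − (Σ(ρt)_1 − Σ(ρt)_2) / ρ_m.
Σt_1 = 23.17 km; Σt_2 = 24.9 km; Σ(ρt)_1 = 61.2717; Σ(ρt)_2 = 67.728 (in km·g cm⁻³).
e = (23.17 − 24.9) − (61.2717 − 67.728) / 3.28 = 0.238 km.

0.238 km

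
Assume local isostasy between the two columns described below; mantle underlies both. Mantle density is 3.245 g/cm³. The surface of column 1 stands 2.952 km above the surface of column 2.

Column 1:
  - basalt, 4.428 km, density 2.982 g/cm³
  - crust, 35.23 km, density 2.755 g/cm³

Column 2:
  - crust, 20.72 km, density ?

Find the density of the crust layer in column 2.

2.82 g/cm³

Take the compensation level at the base of the deeper column (depth z_c below the surface of column 1) and equate Σ ρ_i t_i down to z_c; mantle fills any gap and the z_c terms cancel.
Column 1: 4.428×2.982 + 35.23×2.755 + (z_c − 39.658)×3.245
Column 2: 2.952×0 + 20.72×ρ + (z_c − 2.952 − 20.72)×3.245
The z_c×3.245 term appears on both sides and cancels. Collect the known terms of each column as K = Σ(ρt)_known − 3.245 × (depth of known layers): K_1 = 110.262946 − 3.245×39.658 = −18.427264; K_2 = 0 − 3.245×(2.952 + 20.72) = −76.81564.
Balance: K_1 = K_2 + 20.72×ρ, so ρ = (K_1 − K_2)/20.72 = 58.3884/20.72 = 2.82 g/cm³.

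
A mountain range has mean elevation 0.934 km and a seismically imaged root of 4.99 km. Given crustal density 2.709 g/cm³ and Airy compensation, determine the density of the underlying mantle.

3.22 g/cm³

Airy balance: ρ_c h = (ρ_m − ρ_c) r → ρ_m = ρ_c (1 + h/r).
ρ_m = 2.709 × (1 + 0.934 km/4.99 km) = 3.22 g/cm³.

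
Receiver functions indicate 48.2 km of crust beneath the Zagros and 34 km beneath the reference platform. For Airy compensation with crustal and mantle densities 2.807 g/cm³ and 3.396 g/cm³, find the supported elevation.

2.46 km

Excess crust Δ = 48.2 km − 34 km = 14.2 km, split between elevation h and root r with h + r = Δ.
Airy balance ρ_c h = (ρ_m − ρ_c) r gives r = h ρ_c/(ρ_m − ρ_c), so h (1 + ρ_c/(ρ_m − ρ_c)) = Δ, i.e. h = Δ (ρ_m − ρ_c)/ρ_m.
h = 14.2 km × 0.589/3.396 = 2.46 km.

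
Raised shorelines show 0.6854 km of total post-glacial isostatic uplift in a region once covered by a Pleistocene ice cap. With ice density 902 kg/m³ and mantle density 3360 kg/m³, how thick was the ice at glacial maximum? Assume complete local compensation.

u = t ρ_ice/ρ_m → t = u ρ_m/ρ_ice = 0.6854 km × 3360/902 = 2.55 km.

2.55 km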